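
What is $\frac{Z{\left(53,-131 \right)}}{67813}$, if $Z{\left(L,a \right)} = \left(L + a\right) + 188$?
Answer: $\frac{110}{67813} \approx 0.0016221$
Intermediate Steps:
$Z{\left(L,a \right)} = 188 + L + a$
$\frac{Z{\left(53,-131 \right)}}{67813} = \frac{188 + 53 - 131}{67813} = 110 \cdot \frac{1}{67813} = \frac{110}{67813}$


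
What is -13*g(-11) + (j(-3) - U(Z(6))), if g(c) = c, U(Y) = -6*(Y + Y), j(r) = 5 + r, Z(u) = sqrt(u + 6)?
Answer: 145 + 24*sqrt(3) ≈ 186.57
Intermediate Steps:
Z(u) = sqrt(6 + u)
U(Y) = -12*Y
-13*g(-11) + (j(-3) - U(Z(6))) = -13*(-11) + ((5 - 3) - (-12)*sqrt(6 + 6)) = 143 + (2 - (-12)*sqrt(12)) = 143 + (2 - (-12)*2*sqrt(3)) = 143 + (2 - (-24)*sqrt(3)) = 143 + (2 + 24*sqrt(3)) = 145 + 24*sqrt(3)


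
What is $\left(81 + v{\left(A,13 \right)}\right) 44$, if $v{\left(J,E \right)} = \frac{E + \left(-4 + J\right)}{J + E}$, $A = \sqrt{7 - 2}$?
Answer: $\frac{147356}{41} + \frac{44 \sqrt{5}}{41} \approx 3596.4$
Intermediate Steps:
$A = \sqrt{5} \approx 2.2361$
$v{\left(J,E \right)} = \frac{-4 + E + J}{E + J}$
$\left(81 + v{\left(A,13 \right)}\right) 44 = \left(81 + \frac{-4 + 13 + \sqrt{5}}{13 + \sqrt{5}}\right) 44 = \left(81 + \frac{9 + \sqrt{5}}{13 + \sqrt{5}}\right) 44 = 3564 + \frac{44 \left(9 + \sqrt{5}\right)}{13 + \sqrt{5}}$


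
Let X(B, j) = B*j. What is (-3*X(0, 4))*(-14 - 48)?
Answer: 0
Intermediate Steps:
(-3*X(0, 4))*(-14 - 48) = (-0*4)*(-14 - 48) = -3*0*(-62) = 0*(-62) = 0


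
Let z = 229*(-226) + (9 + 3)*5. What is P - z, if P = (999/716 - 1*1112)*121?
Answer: -59205449/716 ≈ -82689.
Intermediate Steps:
z = -51694 (z = -51754 + 12*5 = -51754 + 60 = -51694)
P = -96218353/716 (P = (999*(1/716) - 1112)*121 = (999/716 - 1112)*121 = -795193/716*121 = -96218353/716 ≈ -1.3438e+5)
P - z = -96218353/716 - 1*(-51694) = -96218353/716 + 51694 = -59205449/716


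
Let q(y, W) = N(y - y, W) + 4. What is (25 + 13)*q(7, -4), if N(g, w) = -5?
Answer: -38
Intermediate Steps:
q(y, W) = -1 (q(y, W) = -5 + 4 = -1)
(25 + 13)*q(7, -4) = (25 + 13)*(-1) = 38*(-1) = -38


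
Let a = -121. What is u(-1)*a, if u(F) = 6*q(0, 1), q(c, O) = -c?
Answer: 0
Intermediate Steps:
u(F) = 0 (u(F) = 6*(-1*0) = 6*0 = 0)
u(-1)*a = 0*(-121) = 0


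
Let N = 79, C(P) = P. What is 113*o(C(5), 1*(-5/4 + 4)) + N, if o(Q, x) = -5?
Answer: -486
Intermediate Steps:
113*o(C(5), 1*(-5/4 + 4)) + N = 113*(-5) + 79 = -565 + 79 = -486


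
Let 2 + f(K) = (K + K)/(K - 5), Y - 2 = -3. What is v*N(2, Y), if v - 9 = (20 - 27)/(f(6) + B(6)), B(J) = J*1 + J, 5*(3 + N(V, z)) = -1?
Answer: -1528/55 ≈ -27.782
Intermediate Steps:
Y = -1 (Y = 2 - 3 = -1)
N(V, z) = -16/5 (N(V, z) = -3 + (1/5)*(-1) = -3 - 1/5 = -16/5)
B(J) = 2*J (B(J) = J + J = 2*J)
f(K) = -2 + 2*K/(-5 + K) (f(K) = -2 + (K + K)/(K - 5) = -2 + (2*K)/(-5 + K) = -2 + 2*K/(-5 + K))
v = 191/22 (v = 9 + (20 - 27)/(10/(-5 + 6) + 2*6) = 9 - 7/(10/1 + 12) = 9 - 7/(10*1 + 12) = 9 - 7/(10 + 12) = 9 - 7/22 = 191/22 ≈ 8.6818)
v*N(2, Y) = (191/22)*(-16/5) = -1528/55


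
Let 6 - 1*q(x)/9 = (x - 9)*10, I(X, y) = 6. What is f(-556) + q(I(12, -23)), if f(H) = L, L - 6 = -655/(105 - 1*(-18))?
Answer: 39935/123 ≈ 324.67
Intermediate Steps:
L = 83/123 (L = 6 - 655/(105 - 1*(-18)) = 6 - 655/(105 + 18) = 6 - 655/123 = 83/123 ≈ 0.67480)
f(H) = 83/123
q(x) = 864 - 90*x (q(x) = 54 - 9*(x - 9)*10 = 54 - 9*(-9 + x)*10 = 54 - 9*(-90 + 10*x) = 54 + (810 - 90*x) = 864 - 90*x)
f(-556) + q(I(12, -23)) = 83/123 + (864 - 90*6) = 83/123 + (864 - 540) = 83/123 + 324 = 39935/123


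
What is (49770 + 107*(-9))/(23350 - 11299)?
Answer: 5423/1339 ≈ 4.0500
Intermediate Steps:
(49770 + 107*(-9))/(23350 - 11299) = (49770 - 963)/12051 = 48807*(1/12051) = 5423/1339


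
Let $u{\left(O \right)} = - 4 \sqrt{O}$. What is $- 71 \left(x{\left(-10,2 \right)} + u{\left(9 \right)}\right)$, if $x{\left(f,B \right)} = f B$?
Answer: $2272$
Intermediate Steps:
$x{\left(f,B \right)} = B f$
$- 71 \left(x{\left(-10,2 \right)} + u{\left(9 \right)}\right) = - 71 \left(2 \left(-10\right) - 4 \sqrt{9}\right) = - 71 \left(-20 - 12\right) = \left(-71\right) \left(-32\right) = 2272$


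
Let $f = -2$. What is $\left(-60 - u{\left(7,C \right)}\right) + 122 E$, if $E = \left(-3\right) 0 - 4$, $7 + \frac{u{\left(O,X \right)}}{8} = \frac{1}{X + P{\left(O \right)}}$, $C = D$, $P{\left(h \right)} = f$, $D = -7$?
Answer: $- \frac{4420}{9} \approx -491.11$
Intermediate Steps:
$P{\left(h \right)} = -2$
$C = -7$
$u{\left(O,X \right)} = -56 + \frac{8}{-2 + X}$ ($u{\left(O,X \right)} = -56 + \frac{8}{X - 2} = -56 + \frac{8}{-2 + X}$)
$E = -4$ ($E = 0 - 4 = -4$)
$\left(-60 - u{\left(7,C \right)}\right) + 122 E = \left(-60 - \frac{8 \left(15 - -49\right)}{-2 - 7}\right) + 122 \left(-4\right) = \left(-60 - \frac{8 \left(15 + 49\right)}{-9}\right) - 488 = \left(-60 - 8 \left(- \frac{1}{9}\right) 64\right) - 488 = \left(-60 - - \frac{512}{9}\right) - 488 = \left(-60 + \frac{512}{9}\right) - 488 = - \frac{28}{9} - 488 = - \frac{4420}{9}$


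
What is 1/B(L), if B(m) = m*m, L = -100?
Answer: 1/10000 ≈ 0.00010000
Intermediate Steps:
B(m) = m²
1/B(L) = 1/((-100)²) = 1/10000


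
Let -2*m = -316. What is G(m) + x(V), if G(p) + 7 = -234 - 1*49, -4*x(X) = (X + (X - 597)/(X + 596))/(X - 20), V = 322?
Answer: -321889081/1108944 ≈ -290.27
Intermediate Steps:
m = 158 (m = -½*(-316) = 158)
x(X) = -(X + (-597 + X)/(596 + X))/(4*(-20 + X)) (x(X) = -(X + (X - 597)/(X + 596))/(4*(X - 20)) = -(X + (-597 + X)/(596 + X))/(4*(-20 + X)))
G(p) = -290 (G(p) = -7 + (-234 - 1*49) = -7 + (-234 - 49) = -7 - 283 = -290)
G(m) + x(V) = -290 + (597 - 1*322² - 597*322)/(4*(-11920 + 322² + 576*322)) = -290 + (597 - 1*103684 - 192234)/(4*(-11920 + 103684 + 185472)) = -290 + (¼)*(597 - 103684 - 192234)/277236 = -290 + (¼)*(1/277236)*(-295321) = -290 - 295321/1108944 = -321889081/1108944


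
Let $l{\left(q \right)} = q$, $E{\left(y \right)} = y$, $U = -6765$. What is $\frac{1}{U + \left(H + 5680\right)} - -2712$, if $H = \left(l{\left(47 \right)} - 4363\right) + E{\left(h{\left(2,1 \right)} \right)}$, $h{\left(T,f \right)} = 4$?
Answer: $\frac{14636663}{5397} \approx 2712.0$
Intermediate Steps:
$H = -4312$ ($H = \left(47 - 4363\right) + 4 = -4316 + 4 = -4312$)
$\frac{1}{U + \left(H + 5680\right)} - -2712 = \frac{1}{-6765 + \left(-4312 + 5680\right)} - -2712 = \frac{1}{-6765 + 1368} + 2712 = \frac{1}{-5397} + 2712 = - \frac{1}{5397} + 2712 = \frac{14636663}{5397}$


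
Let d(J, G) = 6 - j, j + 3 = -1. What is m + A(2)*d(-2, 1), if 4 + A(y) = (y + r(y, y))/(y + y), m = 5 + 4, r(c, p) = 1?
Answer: -47/2 ≈ -23.500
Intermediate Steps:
j = -4 (j = -3 - 1 = -4)
d(J, G) = 10 (d(J, G) = 6 - 1*(-4) = 6 + 4 = 10)
m = 9
A(y) = -4 + (1 + y)/(2*y) (A(y) = -4 + (y + 1)/(y + y) = -4 + (1 + y)/((2*y)) = -4 + (1 + y)*(1/(2*y)) = -4 + (1 + y)/(2*y))
m + A(2)*d(-2, 1) = 9 + ((½)*(1 - 7*2)/2)*10 = 9 + ((½)*(½)*(1 - 14))*10 = 9 + ((½)*(½)*(-13))*10 = 9 - 13/4*10 = 9 - 65/2 = -47/2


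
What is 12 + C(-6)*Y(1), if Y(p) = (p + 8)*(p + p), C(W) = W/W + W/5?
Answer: 42/5 ≈ 8.4000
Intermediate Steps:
C(W) = 1 + W/5 (C(W) = 1 + W*(1/5) = 1 + W/5)
Y(p) = 2*p*(8 + p) (Y(p) = (8 + p)*(2*p) = 2*p*(8 + p))
12 + C(-6)*Y(1) = 12 + (1 + (1/5)*(-6))*(2*1*(8 + 1)) = 12 + (1 - 6/5)*(2*1*9) = 12 - 1/5*18 = 12 - 18/5 = 42/5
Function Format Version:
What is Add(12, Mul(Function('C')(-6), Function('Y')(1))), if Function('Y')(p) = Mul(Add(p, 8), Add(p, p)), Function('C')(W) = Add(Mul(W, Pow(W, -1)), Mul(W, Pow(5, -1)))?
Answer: Rational(42, 5) ≈ 8.4000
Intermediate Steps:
Function('C')(W) = Add(1, Mul(Rational(1, 5), W)) (Function('C')(W) = Add(1, Mul(W, Rational(1, 5))) = Add(1, Mul(Rational(1, 5), W)))
Function('Y')(p) = Mul(2, p, Add(8, p)) (Function('Y')(p) = Mul(Add(8, p), Mul(2, p)) = Mul(2, p, Add(8, p)))
Add(12, Mul(Function('C')(-6), Function('Y')(1))) = Add(12, Mul(Add(1, Mul(Rational(1, 5), -6)), Mul(2, 1, Add(8, 1)))) = Add(12, Mul(Add(1, Rational(-6, 5)), Mul(2, 1, 9))) = Add(12, Mul(Rational(-1, 5), 18)) = Add(12, Rational(-18, 5)) = Rational(42, 5)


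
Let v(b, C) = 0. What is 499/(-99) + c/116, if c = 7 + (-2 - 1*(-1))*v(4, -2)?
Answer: -57191/11484 ≈ -4.9801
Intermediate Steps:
c = 7 (c = 7 + (-2 - 1*(-1))*0 = 7 + (-2 + 1)*0 = 7 - 1*0 = 7 + 0 = 7)
499/(-99) + c/116 = 499/(-99) + 7/116 = 499*(-1/99) + 7*(1/116) = -499/99 + 7/116 = -57191/11484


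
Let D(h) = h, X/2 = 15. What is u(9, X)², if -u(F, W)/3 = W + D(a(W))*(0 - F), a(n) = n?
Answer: 518400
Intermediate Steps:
X = 30 (X = 2*15 = 30)
u(F, W) = -3*W + 3*F*W (u(F, W) = -3*(W + W*(0 - F)) = -3*(W + W*(-F)) = -3*(W - F*W) = -3*W + 3*F*W)
u(9, X)² = (3*30*(-1 + 9))² = (3*30*8)² = 720² = 518400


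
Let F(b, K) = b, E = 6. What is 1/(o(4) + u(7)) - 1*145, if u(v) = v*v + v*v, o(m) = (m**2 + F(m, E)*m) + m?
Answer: -19429/134 ≈ -144.99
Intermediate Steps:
o(m) = m + 2*m**2 (o(m) = (m**2 + m*m) + m = (m**2 + m**2) + m = 2*m**2 + m = m + 2*m**2)
u(v) = 2*v**2 (u(v) = v**2 + v**2 = 2*v**2)
1/(o(4) + u(7)) - 1*145 = 1/(4*(1 + 2*4) + 2*7**2) - 1*145 = 1/(4*(1 + 8) + 2*49) - 145 = 1/(4*9 + 98) - 145 = 1/(36 + 98) - 145 = 1/134 - 145 = -19429/134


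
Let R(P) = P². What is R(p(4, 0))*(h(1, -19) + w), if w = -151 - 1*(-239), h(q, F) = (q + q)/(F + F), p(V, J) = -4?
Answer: 26736/19 ≈ 1407.2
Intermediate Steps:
h(q, F) = q/F (h(q, F) = (2*q)/((2*F)) = (2*q)*(1/(2*F)) = q/F)
w = 88 (w = -151 + 239 = 88)
R(p(4, 0))*(h(1, -19) + w) = (-4)²*(1/(-19) + 88) = 16*(1*(-1/19) + 88) = 16*(-1/19 + 88) = 16*(1671/19) = 26736/19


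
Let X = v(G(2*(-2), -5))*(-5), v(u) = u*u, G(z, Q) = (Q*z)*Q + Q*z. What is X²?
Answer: 1024000000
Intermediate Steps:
G(z, Q) = Q*z + z*Q² (G(z, Q) = z*Q² + Q*z = Q*z + z*Q²)
v(u) = u²
X = -32000 (X = (-5*2*(-2)*(1 - 5))²*(-5) = (-5*(-4)*(-4))²*(-5) = (-80)²*(-5) = 6400*(-5) = -32000)
X² = (-32000)² = 1024000000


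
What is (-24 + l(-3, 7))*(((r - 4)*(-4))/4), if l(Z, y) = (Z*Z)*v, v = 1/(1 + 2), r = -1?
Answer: -105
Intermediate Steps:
v = 1/3 ≈ 0.33333
l(Z, y) = Z**2/3 (l(Z, y) = (Z*Z)*(1/3) = Z**2*(1/3) = Z**2/3)
(-24 + l(-3, 7))*(((r - 4)*(-4))/4) = (-24 + (1/3)*(-3)**2)*(((-1 - 4)*(-4))/4) = (-24 + (1/3)*9)*(-5*(-4)*(1/4)) = (-24 + 3)*(20*(1/4)) = -21*5 = -105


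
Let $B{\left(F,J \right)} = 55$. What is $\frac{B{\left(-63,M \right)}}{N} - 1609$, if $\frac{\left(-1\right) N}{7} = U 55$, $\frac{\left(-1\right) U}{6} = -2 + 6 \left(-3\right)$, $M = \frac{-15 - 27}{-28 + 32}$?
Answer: $- \frac{1351561}{840} \approx -1609.0$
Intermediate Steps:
$M = - \frac{21}{2}$ ($M = - \frac{42}{4} = \left(-42\right) \frac{1}{4} = - \frac{21}{2} \approx -10.5$)
$U = 120$ ($U = - 6 \left(-2 + 6 \left(-3\right)\right) = - 6 \left(-2 - 18\right) = \left(-6\right) \left(-20\right) = 120$)
$N = -46200$ ($N = - 7 \cdot 120 \cdot 55 = \left(-7\right) 6600 = -46200$)
$\frac{B{\left(-63,M \right)}}{N} - 1609 = \frac{55}{-46200} - 1609 = 55 \left(- \frac{1}{46200}\right) - 1609 = - \frac{1}{840} - 1609 = - \frac{1351561}{840}$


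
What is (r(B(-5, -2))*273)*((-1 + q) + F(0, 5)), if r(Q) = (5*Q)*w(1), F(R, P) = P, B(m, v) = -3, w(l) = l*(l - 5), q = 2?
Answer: 98280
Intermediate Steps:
w(l) = l*(-5 + l)
r(Q) = -20*Q (r(Q) = (5*Q)*(1*(-5 + 1)) = (5*Q)*(1*(-4)) = (5*Q)*(-4) = -20*Q)
(r(B(-5, -2))*273)*((-1 + q) + F(0, 5)) = (-20*(-3)*273)*((-1 + 2) + 5) = (60*273)*(1 + 5) = 16380*6 = 98280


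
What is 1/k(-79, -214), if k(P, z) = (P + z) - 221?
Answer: -1/514 ≈ -0.0019455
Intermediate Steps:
k(P, z) = -221 + P + z
1/k(-79, -214) = 1/(-221 - 79 - 214) = 1/(-514) = -1/514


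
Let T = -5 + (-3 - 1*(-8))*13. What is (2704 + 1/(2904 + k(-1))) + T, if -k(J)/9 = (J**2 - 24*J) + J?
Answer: 7429633/2688 ≈ 2764.0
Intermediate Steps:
T = 60 (T = -5 + (-3 + 8)*13 = -5 + 5*13 = -5 + 65 = 60)
k(J) = -9*J**2 + 207*J (k(J) = -9*((J**2 - 24*J) + J) = -9*(J**2 - 23*J) = -9*J**2 + 207*J)
(2704 + 1/(2904 + k(-1))) + T = (2704 + 1/(2904 + 9*(-1)*(23 - 1*(-1)))) + 60 = (2704 + 1/(2904 + 9*(-1)*(23 + 1))) + 60 = (2704 + 1/(2904 + 9*(-1)*24)) + 60 = (2704 + 1/(2904 - 216)) + 60 = (2704 + 1/2688) + 60 = 7268353/2688 + 60 = 7429633/2688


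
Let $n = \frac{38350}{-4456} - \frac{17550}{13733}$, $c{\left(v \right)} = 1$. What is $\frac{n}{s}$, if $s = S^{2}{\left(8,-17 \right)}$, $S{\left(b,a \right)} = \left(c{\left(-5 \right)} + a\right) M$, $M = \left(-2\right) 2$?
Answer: $- \frac{302431675}{125325819904} \approx -0.0024132$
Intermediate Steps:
$M = -4$
$S{\left(b,a \right)} = -4 - 4 a$ ($S{\left(b,a \right)} = \left(1 + a\right) \left(-4\right) = -4 - 4 a$)
$n = - \frac{302431675}{30597124}$ ($n = 38350 \left(- \frac{1}{4456}\right) - \frac{17550}{13733} = - \frac{19175}{2228} - \frac{17550}{13733} = - \frac{302431675}{30597124} \approx -9.8843$)
$s = 4096$ ($s = \left(-4 - -68\right)^{2} = \left(-4 + 68\right)^{2} = 64^{2} = 4096$)
$\frac{n}{s} = - \frac{302431675}{30597124 \cdot 4096} = \left(- \frac{302431675}{30597124}\right) \frac{1}{4096} = - \frac{302431675}{125325819904}$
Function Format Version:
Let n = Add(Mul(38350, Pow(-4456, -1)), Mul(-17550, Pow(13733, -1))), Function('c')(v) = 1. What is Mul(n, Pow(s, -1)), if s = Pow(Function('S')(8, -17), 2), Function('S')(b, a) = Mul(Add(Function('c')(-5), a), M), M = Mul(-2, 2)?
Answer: Rational(-302431675, 125325819904) ≈ -0.0024132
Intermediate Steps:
M = -4
Function('S')(b, a) = Add(-4, Mul(-4, a)) (Function('S')(b, a) = Mul(Add(1, a), -4) = Add(-4, Mul(-4, a)))
n = Rational(-302431675, 30597124) (n = Add(Mul(38350, Rational(-1, 4456)), Mul(-17550, Rational(1, 13733))) = Add(Rational(-19175, 2228), Rational(-17550, 13733)) = Rational(-302431675, 30597124) ≈ -9.8843)
s = 4096 (s = Pow(Add(-4, Mul(-4, -17)), 2) = Pow(Add(-4, 68), 2) = Pow(64, 2) = 4096)
Mul(n, Pow(s, -1)) = Mul(Rational(-302431675, 30597124), Pow(4096, -1)) = Mul(Rational(-302431675, 30597124), Rational(1, 4096)) = Rational(-302431675, 125325819904)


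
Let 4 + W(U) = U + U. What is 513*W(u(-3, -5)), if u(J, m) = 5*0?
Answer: -2052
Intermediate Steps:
u(J, m) = 0
W(U) = -4 + 2*U (W(U) = -4 + (U + U) = -4 + 2*U)
513*W(u(-3, -5)) = 513*(-4 + 2*0) = 513*(-4 + 0) = 513*(-4) = -2052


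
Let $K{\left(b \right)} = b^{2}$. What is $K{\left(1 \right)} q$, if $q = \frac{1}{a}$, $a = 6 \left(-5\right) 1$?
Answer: $- \frac{1}{30} \approx -0.033333$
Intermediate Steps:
$a = -30$ ($a = \left(-30\right) 1 = -30$)
$q = - \frac{1}{30}$ ($q = \frac{1}{-30} = - \frac{1}{30} \approx -0.033333$)
$K{\left(1 \right)} q = 1^{2} \left(- \frac{1}{30}\right) = 1 \left(- \frac{1}{30}\right) = - \frac{1}{30}$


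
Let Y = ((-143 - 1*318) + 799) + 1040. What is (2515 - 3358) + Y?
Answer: 535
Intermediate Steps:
Y = 1378 (Y = ((-143 - 318) + 799) + 1040 = (-461 + 799) + 1040 = 338 + 1040 = 1378)
(2515 - 3358) + Y = (2515 - 3358) + 1378 = -843 + 1378 = 535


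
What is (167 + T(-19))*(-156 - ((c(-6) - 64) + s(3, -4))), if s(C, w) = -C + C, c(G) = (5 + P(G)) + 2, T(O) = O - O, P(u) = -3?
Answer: -16032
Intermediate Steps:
T(O) = 0
c(G) = 4 (c(G) = (5 - 3) + 2 = 2 + 2 = 4)
s(C, w) = 0
(167 + T(-19))*(-156 - ((c(-6) - 64) + s(3, -4))) = (167 + 0)*(-156 - ((4 - 64) + 0)) = 167*(-156 - (-60 + 0)) = 167*(-156 - 1*(-60)) = 167*(-156 + 60) = 167*(-96) = -16032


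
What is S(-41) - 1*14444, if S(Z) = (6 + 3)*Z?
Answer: -14813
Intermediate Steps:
S(Z) = 9*Z
S(-41) - 1*14444 = 9*(-41) - 1*14444 = -369 - 14444 = -14813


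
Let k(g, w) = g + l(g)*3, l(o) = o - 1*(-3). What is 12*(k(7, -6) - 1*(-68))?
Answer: 1260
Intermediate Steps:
l(o) = 3 + o (l(o) = o + 3 = 3 + o)
k(g, w) = 9 + 4*g (k(g, w) = g + (3 + g)*3 = g + (9 + 3*g) = 9 + 4*g)
12*(k(7, -6) - 1*(-68)) = 12*((9 + 4*7) - 1*(-68)) = 12*((9 + 28) + 68) = 12*(37 + 68) = 12*105 = 1260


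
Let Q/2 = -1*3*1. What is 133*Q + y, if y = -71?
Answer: -869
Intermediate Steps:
Q = -6 (Q = 2*(-1*3*1) = 2*(-3*1) = 2*(-3) = -6)
133*Q + y = 133*(-6) - 71 = -798 - 71 = -869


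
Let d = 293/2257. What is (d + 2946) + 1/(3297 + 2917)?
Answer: 41319467067/14024998 ≈ 2946.1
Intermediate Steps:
d = 293/2257 (d = 293*(1/2257) = 293/2257 ≈ 0.12982)
(d + 2946) + 1/(3297 + 2917) = (293/2257 + 2946) + 1/(3297 + 2917) = 6649415/2257 + 1/6214 = 41319467067/14024998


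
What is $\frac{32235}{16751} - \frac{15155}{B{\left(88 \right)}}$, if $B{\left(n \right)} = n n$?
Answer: $- \frac{604795}{18531392} \approx -0.032636$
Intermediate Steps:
$B{\left(n \right)} = n^{2}$
$\frac{32235}{16751} - \frac{15155}{B{\left(88 \right)}} = \frac{32235}{16751} - \frac{15155}{88^{2}} = 32235 \cdot \frac{1}{16751} - \frac{15155}{7744} = \frac{4605}{2393} - \frac{15155}{7744} = - \frac{604795}{18531392}$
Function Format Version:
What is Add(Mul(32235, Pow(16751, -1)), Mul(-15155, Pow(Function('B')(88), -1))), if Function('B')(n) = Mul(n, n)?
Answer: Rational(-604795, 18531392) ≈ -0.032636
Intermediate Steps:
Function('B')(n) = Pow(n, 2)
Add(Mul(32235, Pow(16751, -1)), Mul(-15155, Pow(Function('B')(88), -1))) = Add(Mul(32235, Pow(16751, -1)), Mul(-15155, Pow(Pow(88, 2), -1))) = Add(Mul(32235, Rational(1, 16751)), Mul(-15155, Pow(7744, -1))) = Add(Rational(4605, 2393), Mul(-15155, Rational(1, 7744))) = Add(Rational(4605, 2393), Rational(-15155, 7744)) = Rational(-604795, 18531392)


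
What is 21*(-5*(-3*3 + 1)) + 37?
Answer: 877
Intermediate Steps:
21*(-5*(-3*3 + 1)) + 37 = 21*(-5*(-9 + 1)) + 37 = 21*(-5*(-8)) + 37 = 21*40 + 37 = 840 + 37 = 877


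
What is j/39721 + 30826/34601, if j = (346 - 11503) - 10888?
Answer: 461660501/1374386321 ≈ 0.33590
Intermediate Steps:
j = -22045 (j = -11157 - 10888 = -22045)
j/39721 + 30826/34601 = -22045/39721 + 30826/34601 = 461660501/1374386321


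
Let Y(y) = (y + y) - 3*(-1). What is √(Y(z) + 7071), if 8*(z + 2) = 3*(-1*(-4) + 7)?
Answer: √28313/2 ≈ 84.132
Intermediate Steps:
z = 17/8 (z = -2 + (3*(-1*(-4) + 7))/8 = -2 + (3*(4 + 7))/8 = -2 + (3*11)/8 = -2 + (⅛)*33 = -2 + 33/8 = 17/8 ≈ 2.1250)
Y(y) = 3 + 2*y (Y(y) = 2*y + 3 = 3 + 2*y)
√(Y(z) + 7071) = √((3 + 2*(17/8)) + 7071) = √((3 + 17/4) + 7071) = √(29/4 + 7071) = √(28313/4) = √28313/2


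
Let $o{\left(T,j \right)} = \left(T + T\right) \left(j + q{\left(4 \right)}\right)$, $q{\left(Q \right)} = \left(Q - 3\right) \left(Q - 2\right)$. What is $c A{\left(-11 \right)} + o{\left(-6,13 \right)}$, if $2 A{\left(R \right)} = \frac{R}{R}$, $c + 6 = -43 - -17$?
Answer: $-196$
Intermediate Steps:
$q{\left(Q \right)} = \left(-3 + Q\right) \left(-2 + Q\right)$
$c = -32$ ($c = -6 - 26 = -32$)
$A{\left(R \right)} = \frac{1}{2}$ ($A{\left(R \right)} = \frac{R \frac{1}{R}}{2} = \frac{1}{2} \cdot 1 = \frac{1}{2}$)
$o{\left(T,j \right)} = 2 T \left(2 + j\right)$ ($o{\left(T,j \right)} = \left(T + T\right) \left(j + \left(6 + 4^{2} - 20\right)\right) = 2 T \left(j + \left(6 + 16 - 20\right)\right) = 2 T \left(j + 2\right) = 2 T \left(2 + j\right)$)
$c A{\left(-11 \right)} + o{\left(-6,13 \right)} = \left(-32\right) \frac{1}{2} + 2 \left(-6\right) \left(2 + 13\right) = -16 + 2 \left(-6\right) 15 = -16 - 180 = -196$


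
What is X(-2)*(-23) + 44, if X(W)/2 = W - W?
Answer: 44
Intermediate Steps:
X(W) = 0 (X(W) = 2*(W - W) = 2*0 = 0)
X(-2)*(-23) + 44 = 0*(-23) + 44 = 0 + 44 = 44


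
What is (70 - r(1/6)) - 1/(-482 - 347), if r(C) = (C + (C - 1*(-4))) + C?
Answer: 108601/1658 ≈ 65.501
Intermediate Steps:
r(C) = 4 + 3*C (r(C) = (C + (C + 4)) + C = (C + (4 + C)) + C = (4 + 2*C) + C = 4 + 3*C)
(70 - r(1/6)) - 1/(-482 - 347) = (70 - (4 + 3/6)) - 1/(-482 - 347) = (70 - (4 + 3*(⅙))) - 1/(-829) = (70 - (4 + ½)) - 1*(-1/829) = (70 - 1*9/2) + 1/829 = (70 - 9/2) + 1/829 = 131/2 + 1/829 = 108601/1658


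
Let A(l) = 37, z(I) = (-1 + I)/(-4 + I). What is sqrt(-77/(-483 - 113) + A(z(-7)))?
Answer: sqrt(3297221)/298 ≈ 6.0934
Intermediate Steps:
z(I) = (-1 + I)/(-4 + I)
sqrt(-77/(-483 - 113) + A(z(-7))) = sqrt(-77/(-483 - 113) + 37) = sqrt(-77/(-596) + 37) = sqrt(-1/596*(-77) + 37) = sqrt(77/596 + 37) = sqrt(22129/596) = sqrt(3297221)/298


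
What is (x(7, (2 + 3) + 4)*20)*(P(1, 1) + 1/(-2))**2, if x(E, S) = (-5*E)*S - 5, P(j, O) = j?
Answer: -1600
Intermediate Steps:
x(E, S) = -5 - 5*E*S (x(E, S) = -5*E*S - 5 = -5 - 5*E*S)
(x(7, (2 + 3) + 4)*20)*(P(1, 1) + 1/(-2))**2 = ((-5 - 5*7*((2 + 3) + 4))*20)*(1 + 1/(-2))**2 = ((-5 - 5*7*(5 + 4))*20)*(1 - 1/2)**2 = ((-5 - 5*7*9)*20)*(1/2)**2 = ((-5 - 315)*20)*(1/4) = -320*20*(1/4) = -6400*1/4 = -1600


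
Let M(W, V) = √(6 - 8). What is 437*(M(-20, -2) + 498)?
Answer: 217626 + 437*I*√2 ≈ 2.1763e+5 + 618.01*I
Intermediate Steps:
M(W, V) = I*√2 (M(W, V) = √(-2) = I*√2)
437*(M(-20, -2) + 498) = 437*(I*√2 + 498) = 437*(498 + I*√2) = 217626 + 437*I*√2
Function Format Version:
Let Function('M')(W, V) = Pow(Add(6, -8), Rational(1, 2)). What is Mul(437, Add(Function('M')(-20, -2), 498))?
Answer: Add(217626, Mul(437, I, Pow(2, Rational(1, 2)))) ≈ Add(2.1763e+5, Mul(618.01, I))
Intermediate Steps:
Function('M')(W, V) = Mul(I, Pow(2, Rational(1, 2))) (Function('M')(W, V) = Pow(-2, Rational(1, 2)) = Mul(I, Pow(2, Rational(1, 2))))
Mul(437, Add(Function('M')(-20, -2), 498)) = Mul(437, Add(Mul(I, Pow(2, Rational(1, 2))), 498)) = Mul(437, Add(498, Mul(I, Pow(2, Rational(1, 2))))) = Add(217626, Mul(437, I, Pow(2, Rational(1, 2))))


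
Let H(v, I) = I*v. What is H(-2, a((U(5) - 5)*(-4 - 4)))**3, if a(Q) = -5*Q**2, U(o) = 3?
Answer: 16777216000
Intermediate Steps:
H(-2, a((U(5) - 5)*(-4 - 4)))**3 = (-5*(-4 - 4)**2*(3 - 5)**2*(-2))**3 = (-5*(-2*(-8))**2*(-2))**3 = (-5*16**2*(-2))**3 = (-5*256*(-2))**3 = (-1280*(-2))**3 = 2560**3 = 16777216000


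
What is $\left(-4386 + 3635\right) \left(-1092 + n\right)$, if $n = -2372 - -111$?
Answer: $2518103$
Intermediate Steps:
$n = -2261$ ($n = -2372 + 111 = -2261$)
$\left(-4386 + 3635\right) \left(-1092 + n\right) = \left(-4386 + 3635\right) \left(-1092 - 2261\right) = \left(-751\right) \left(-3353\right) = 2518103$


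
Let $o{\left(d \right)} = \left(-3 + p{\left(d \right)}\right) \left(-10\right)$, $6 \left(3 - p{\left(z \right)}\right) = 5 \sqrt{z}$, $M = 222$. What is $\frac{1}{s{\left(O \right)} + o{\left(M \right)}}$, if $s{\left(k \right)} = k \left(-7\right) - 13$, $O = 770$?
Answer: $- \frac{16209}{87530977} - \frac{25 \sqrt{222}}{87530977} \approx -0.00018944$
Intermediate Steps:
$p{\left(z \right)} = 3 - \frac{5 \sqrt{z}}{6}$
$o{\left(d \right)} = \frac{25 \sqrt{d}}{3}$ ($o{\left(d \right)} = \left(-3 - \left(-3 + \frac{5 \sqrt{d}}{6}\right)\right) \left(-10\right) = - \frac{5 \sqrt{d}}{6} \left(-10\right) = \frac{25 \sqrt{d}}{3}$)
$s{\left(k \right)} = -13 - 7 k$ ($s{\left(k \right)} = - 7 k - 13 = -13 - 7 k$)
$\frac{1}{s{\left(O \right)} + o{\left(M \right)}} = \frac{1}{\left(-13 - 5390\right) + \frac{25 \sqrt{222}}{3}} = \frac{1}{-5403 + \frac{25 \sqrt{222}}{3}}$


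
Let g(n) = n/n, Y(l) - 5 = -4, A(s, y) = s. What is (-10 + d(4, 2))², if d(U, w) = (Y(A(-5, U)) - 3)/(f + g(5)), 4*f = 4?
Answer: 121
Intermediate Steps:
f = 1 (f = (¼)*4 = 1)
Y(l) = 1 (Y(l) = 5 - 4 = 1)
g(n) = 1
d(U, w) = -1 (d(U, w) = (1 - 3)/(1 + 1) = -2/2 = -2*½ = -1)
(-10 + d(4, 2))² = (-10 - 1)² = (-11)² = 121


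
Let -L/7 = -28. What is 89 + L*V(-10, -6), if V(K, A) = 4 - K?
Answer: 2833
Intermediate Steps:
L = 196 (L = -7*(-28) = 196)
89 + L*V(-10, -6) = 89 + 196*(4 - 1*(-10)) = 89 + 196*(4 + 10) = 89 + 196*14 = 89 + 2744 = 2833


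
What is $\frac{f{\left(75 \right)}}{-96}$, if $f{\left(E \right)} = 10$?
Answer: $- \frac{5}{48} \approx -0.10417$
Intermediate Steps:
$\frac{f{\left(75 \right)}}{-96} = \frac{1}{-96} \cdot 10 = \left(- \frac{1}{96}\right) 10 = - \frac{5}{48}$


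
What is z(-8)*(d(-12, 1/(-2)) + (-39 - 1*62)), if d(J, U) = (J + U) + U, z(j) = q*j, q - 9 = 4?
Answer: 11856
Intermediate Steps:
q = 13 (q = 9 + 4 = 13)
z(j) = 13*j
d(J, U) = J + 2*U
z(-8)*(d(-12, 1/(-2)) + (-39 - 1*62)) = (13*(-8))*((-12 + 2/(-2)) + (-39 - 1*62)) = -104*((-12 + 2*(-½)) + (-39 - 62)) = -104*((-12 - 1) - 101) = -104*(-13 - 101) = -104*(-114) = 11856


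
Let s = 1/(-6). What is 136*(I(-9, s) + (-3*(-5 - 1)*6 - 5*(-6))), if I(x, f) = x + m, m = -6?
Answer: 16728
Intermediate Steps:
s = -1/6 ≈ -0.16667
I(x, f) = -6 + x (I(x, f) = x - 6 = -6 + x)
136*(I(-9, s) + (-3*(-5 - 1)*6 - 5*(-6))) = 136*((-6 - 9) + (-3*(-5 - 1)*6 - 5*(-6))) = 136*(-15 + (-3*(-6)*6 + 30)) = 136*(-15 + (18*6 + 30)) = 136*(-15 + (108 + 30)) = 136*(-15 + 138) = 136*123 = 16728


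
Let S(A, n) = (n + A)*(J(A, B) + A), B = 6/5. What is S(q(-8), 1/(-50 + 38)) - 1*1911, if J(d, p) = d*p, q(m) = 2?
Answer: -57077/30 ≈ -1902.6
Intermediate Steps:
B = 6/5 (B = 6*(⅕) = 6/5 ≈ 1.2000)
S(A, n) = 11*A*(A + n)/5 (S(A, n) = (n + A)*(A*(6/5) + A) = (A + n)*(6*A/5 + A) = (A + n)*(11*A/5) = 11*A*(A + n)/5)
S(q(-8), 1/(-50 + 38)) - 1*1911 = (11/5)*2*(2 + 1/(-50 + 38)) - 1*1911 = (11/5)*2*(2 + 1/(-12)) - 1911 = (11/5)*2*(2 - 1/12) - 1911 = (11/5)*2*(23/12) - 1911 = 253/30 - 1911 = -57077/30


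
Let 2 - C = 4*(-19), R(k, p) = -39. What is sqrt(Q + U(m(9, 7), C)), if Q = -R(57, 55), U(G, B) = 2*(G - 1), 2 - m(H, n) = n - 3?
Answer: sqrt(33) ≈ 5.7446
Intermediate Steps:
m(H, n) = 5 - n (m(H, n) = 2 - (n - 3) = 2 - (-3 + n) = 2 + (3 - n) = 5 - n)
C = 78 (C = 2 - 4*(-19) = 2 - 1*(-76) = 2 + 76 = 78)
U(G, B) = -2 + 2*G (U(G, B) = 2*(-1 + G) = -2 + 2*G)
Q = 39 (Q = -1*(-39) = 39)
sqrt(Q + U(m(9, 7), C)) = sqrt(39 + (-2 + 2*(5 - 1*7))) = sqrt(39 + (-2 + 2*(5 - 7))) = sqrt(39 + (-2 + 2*(-2))) = sqrt(39 + (-2 - 4)) = sqrt(39 - 6) = sqrt(33)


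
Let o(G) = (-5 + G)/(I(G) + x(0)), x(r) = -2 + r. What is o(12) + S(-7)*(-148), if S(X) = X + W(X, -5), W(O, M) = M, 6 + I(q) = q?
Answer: 7111/4 ≈ 1777.8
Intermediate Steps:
I(q) = -6 + q
o(G) = (-5 + G)/(-8 + G) (o(G) = (-5 + G)/((-6 + G) + (-2 + 0)) = (-5 + G)/((-6 + G) - 2) = (-5 + G)/(-8 + G))
S(X) = -5 + X (S(X) = X - 5 = -5 + X)
o(12) + S(-7)*(-148) = (-5 + 12)/(-8 + 12) + (-5 - 7)*(-148) = 7/4 - 12*(-148) = (¼)*7 + 1776 = 7/4 + 1776 = 7111/4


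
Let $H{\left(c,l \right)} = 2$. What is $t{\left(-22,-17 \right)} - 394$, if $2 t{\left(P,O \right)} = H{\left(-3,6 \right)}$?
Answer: $-393$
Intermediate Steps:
$t{\left(P,O \right)} = 1$ ($t{\left(P,O \right)} = \frac{1}{2} \cdot 2 = 1$)
$t{\left(-22,-17 \right)} - 394 = 1 - 394 = -393$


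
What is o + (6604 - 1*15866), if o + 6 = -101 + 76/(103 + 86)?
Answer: -1770665/189 ≈ -9368.6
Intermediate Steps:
o = -20147/189 (o = -6 + (-101 + 76/(103 + 86)) = -6 + (-101 + 76/189) = -6 - 19013/189 = -20147/189 ≈ -106.60)
o + (6604 - 1*15866) = -20147/189 + (6604 - 1*15866) = -20147/189 + (6604 - 15866) = -20147/189 - 9262 = -1770665/189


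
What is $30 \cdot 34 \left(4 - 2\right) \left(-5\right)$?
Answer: $-10200$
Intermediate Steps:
$30 \cdot 34 \left(4 - 2\right) \left(-5\right) = 1020 \cdot 2 \left(-5\right) = 1020 \left(-10\right) = -10200$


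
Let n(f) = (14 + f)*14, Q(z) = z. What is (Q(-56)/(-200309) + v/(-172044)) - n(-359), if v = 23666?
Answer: 83223271815175/17230980798 ≈ 4829.9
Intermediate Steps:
n(f) = 196 + 14*f
(Q(-56)/(-200309) + v/(-172044)) - n(-359) = (-56/(-200309) + 23666/(-172044)) - (196 + 14*(-359)) = (-56*(-1/200309) + 23666*(-1/172044)) - (196 - 5026) = (56/200309 - 11833/86022) - 1*(-4830) = -2365439165/17230980798 + 4830 = 83223271815175/17230980798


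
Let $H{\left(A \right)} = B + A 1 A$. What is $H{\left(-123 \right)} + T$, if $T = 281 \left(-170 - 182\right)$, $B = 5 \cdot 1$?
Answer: $-83778$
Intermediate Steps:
$B = 5$
$H{\left(A \right)} = 5 + A^{2}$ ($H{\left(A \right)} = 5 + A 1 A = 5 + A A = 5 + A^{2}$)
$T = -98912$ ($T = 281 \left(-352\right) = -98912$)
$H{\left(-123 \right)} + T = \left(5 + \left(-123\right)^{2}\right) - 98912 = \left(5 + 15129\right) - 98912 = 15134 - 98912 = -83778$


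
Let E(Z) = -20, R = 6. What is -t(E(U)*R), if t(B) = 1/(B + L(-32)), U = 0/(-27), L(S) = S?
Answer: 1/152 ≈ 0.0065789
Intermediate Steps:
U = 0 (U = 0*(-1/27) = 0)
t(B) = 1/(-32 + B) (t(B) = 1/(B - 32) = 1/(-32 + B))
-t(E(U)*R) = -1/(-32 - 20*6) = -1/(-32 - 120) = -1/(-152) = -1*(-1/152) = 1/152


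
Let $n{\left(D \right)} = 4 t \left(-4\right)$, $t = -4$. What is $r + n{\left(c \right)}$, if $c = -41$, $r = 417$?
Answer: $481$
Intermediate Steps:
$n{\left(D \right)} = 64$ ($n{\left(D \right)} = 4 \left(-4\right) \left(-4\right) = \left(-16\right) \left(-4\right) = 64$)
$r + n{\left(c \right)} = 417 + 64 = 481$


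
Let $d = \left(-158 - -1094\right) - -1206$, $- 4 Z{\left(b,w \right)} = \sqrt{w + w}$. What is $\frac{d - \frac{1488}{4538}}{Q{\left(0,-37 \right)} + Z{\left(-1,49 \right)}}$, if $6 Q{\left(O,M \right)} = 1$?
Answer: $- \frac{58313448}{996091} - \frac{612291204 \sqrt{2}}{996091} \approx -927.85$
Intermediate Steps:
$Q{\left(O,M \right)} = \frac{1}{6}$ ($Q{\left(O,M \right)} = \frac{1}{6} \cdot 1 = \frac{1}{6}$)
$Z{\left(b,w \right)} = - \frac{\sqrt{2} \sqrt{w}}{4}$ ($Z{\left(b,w \right)} = - \frac{\sqrt{w + w}}{4} = - \frac{\sqrt{2 w}}{4} = - \frac{\sqrt{2} \sqrt{w}}{4}$)
$d = 2142$ ($d = \left(-158 + 1094\right) + 1206 = 936 + 1206 = 2142$)
$\frac{d - \frac{1488}{4538}}{Q{\left(0,-37 \right)} + Z{\left(-1,49 \right)}} = \frac{2142 - \frac{1488}{4538}}{\frac{1}{6} - \frac{\sqrt{2} \sqrt{49}}{4}} = \frac{2142 - \frac{744}{2269}}{\frac{1}{6} - \frac{1}{4} \sqrt{2} \cdot 7} = \frac{2142 - \frac{744}{2269}}{\frac{1}{6} - \frac{7 \sqrt{2}}{4}} = \frac{4859454}{2269 \left(\frac{1}{6} - \frac{7 \sqrt{2}}{4}\right)}$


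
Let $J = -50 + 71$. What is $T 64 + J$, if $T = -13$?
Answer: $-811$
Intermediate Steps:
$J = 21$
$T 64 + J = \left(-13\right) 64 + 21 = -832 + 21 = -811$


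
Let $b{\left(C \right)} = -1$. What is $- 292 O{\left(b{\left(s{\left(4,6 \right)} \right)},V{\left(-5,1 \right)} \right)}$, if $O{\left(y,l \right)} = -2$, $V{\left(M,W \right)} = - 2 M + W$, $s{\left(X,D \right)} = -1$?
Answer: $584$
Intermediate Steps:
$V{\left(M,W \right)} = W - 2 M$
$- 292 O{\left(b{\left(s{\left(4,6 \right)} \right)},V{\left(-5,1 \right)} \right)} = \left(-292\right) \left(-2\right) = 584$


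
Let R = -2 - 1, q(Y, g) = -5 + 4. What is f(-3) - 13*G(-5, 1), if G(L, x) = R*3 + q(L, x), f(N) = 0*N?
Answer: 130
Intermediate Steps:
f(N) = 0
q(Y, g) = -1
R = -3
G(L, x) = -10 (G(L, x) = -3*3 - 1 = -9 - 1 = -10)
f(-3) - 13*G(-5, 1) = 0 - 13*(-10) = 0 + 130 = 130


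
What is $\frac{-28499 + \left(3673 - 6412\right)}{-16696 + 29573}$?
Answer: $- \frac{31238}{12877} \approx -2.4259$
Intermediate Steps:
$\frac{-28499 + \left(3673 - 6412\right)}{-16696 + 29573} = \frac{-28499 + \left(3673 - 6412\right)}{12877} = \left(-28499 - 2739\right) \frac{1}{12877} = \left(-31238\right) \frac{1}{12877} = - \frac{31238}{12877}$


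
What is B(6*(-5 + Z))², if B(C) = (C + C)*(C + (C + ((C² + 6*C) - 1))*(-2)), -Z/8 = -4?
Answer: 312858551844864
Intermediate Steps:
Z = 32 (Z = -8*(-4) = 32)
B(C) = 2*C*(2 - 13*C - 2*C²) (B(C) = (2*C)*(C + (C + (-1 + C² + 6*C))*(-2)) = (2*C)*(C + (-1 + C² + 7*C)*(-2)) = (2*C)*(C + (2 - 14*C - 2*C²)) = (2*C)*(2 - 13*C - 2*C²) = 2*C*(2 - 13*C - 2*C²))
B(6*(-5 + Z))² = (2*(6*(-5 + 32))*(2 - 78*(-5 + 32) - 2*36*(-5 + 32)²))² = (2*(6*27)*(2 - 78*27 - 2*(6*27)²))² = (2*162*(2 - 13*162 - 2*162²))² = (2*162*(2 - 2106 - 2*26244))² = (2*162*(2 - 2106 - 52488))² = (2*162*(-54592))² = (-17687808)² = 312858551844864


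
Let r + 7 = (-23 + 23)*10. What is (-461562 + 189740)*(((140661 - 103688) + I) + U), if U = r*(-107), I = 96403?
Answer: -36458125750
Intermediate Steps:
r = -7 (r = -7 + (-23 + 23)*10 = -7 + 0*10 = -7 + 0 = -7)
U = 749 (U = -7*(-107) = 749)
(-461562 + 189740)*(((140661 - 103688) + I) + U) = (-461562 + 189740)*(((140661 - 103688) + 96403) + 749) = -271822*((36973 + 96403) + 749) = -271822*(133376 + 749) = -271822*134125 = -36458125750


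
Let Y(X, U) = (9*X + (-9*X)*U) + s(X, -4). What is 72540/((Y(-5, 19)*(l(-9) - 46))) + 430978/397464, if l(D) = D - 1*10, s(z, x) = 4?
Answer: -23188433/80883924 ≈ -0.28669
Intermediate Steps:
l(D) = -10 + D (l(D) = D - 10 = -10 + D)
Y(X, U) = 4 + 9*X - 9*U*X (Y(X, U) = (9*X + (-9*X)*U) + 4 = (9*X - 9*U*X) + 4 = 4 + 9*X - 9*U*X)
72540/((Y(-5, 19)*(l(-9) - 46))) + 430978/397464 = 72540/(((4 + 9*(-5) - 9*19*(-5))*((-10 - 9) - 46))) + 430978/397464 = 72540/(((4 - 45 + 855)*(-19 - 46))) + 430978*(1/397464) = 72540/((814*(-65))) + 215489/198732 = 72540/(-52910) + 215489/198732 = 72540*(-1/52910) + 215489/198732 = -558/407 + 215489/198732 = -23188433/80883924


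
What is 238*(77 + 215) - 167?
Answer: 69329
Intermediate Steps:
238*(77 + 215) - 167 = 238*292 - 167 = 69496 - 167 = 69329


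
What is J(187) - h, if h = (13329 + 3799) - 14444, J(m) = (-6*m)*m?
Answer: -212498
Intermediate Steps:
J(m) = -6*m²
h = 2684 (h = 17128 - 14444 = 2684)
J(187) - h = -6*187² - 1*2684 = -6*34969 - 2684 = -209814 - 2684 = -212498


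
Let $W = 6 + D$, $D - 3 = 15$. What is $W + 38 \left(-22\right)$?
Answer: $-812$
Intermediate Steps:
$D = 18$ ($D = 3 + 15 = 18$)
$W = 24$ ($W = 6 + 18 = 24$)
$W + 38 \left(-22\right) = 24 + 38 \left(-22\right) = 24 - 836 = -812$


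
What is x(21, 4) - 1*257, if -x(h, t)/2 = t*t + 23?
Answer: -335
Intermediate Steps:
x(h, t) = -46 - 2*t² (x(h, t) = -2*(t*t + 23) = -2*(t² + 23) = -2*(23 + t²) = -46 - 2*t²)
x(21, 4) - 1*257 = (-46 - 2*4²) - 1*257 = (-46 - 2*16) - 257 = (-46 - 32) - 257 = -78 - 257 = -335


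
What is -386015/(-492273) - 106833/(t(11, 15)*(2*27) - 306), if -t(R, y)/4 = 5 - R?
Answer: -5800982951/54150030 ≈ -107.13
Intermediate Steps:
t(R, y) = -20 + 4*R (t(R, y) = -4*(5 - R) = -20 + 4*R)
-386015/(-492273) - 106833/(t(11, 15)*(2*27) - 306) = -386015/(-492273) - 106833/((-20 + 4*11)*(2*27) - 306) = -386015*(-1/492273) - 106833/((-20 + 44)*54 - 306) = 386015/492273 - 106833/(24*54 - 306) = 386015/492273 - 106833/(1296 - 306) = 386015/492273 - 106833/990 = 386015/492273 - 106833*1/990 = 386015/492273 - 35611/330 = -5800982951/54150030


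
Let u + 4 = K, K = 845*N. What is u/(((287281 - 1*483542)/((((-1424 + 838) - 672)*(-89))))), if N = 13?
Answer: -1229454722/196261 ≈ -6264.4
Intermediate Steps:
K = 10985 (K = 845*13 = 10985)
u = 10981 (u = -4 + 10985 = 10981)
u/(((287281 - 1*483542)/((((-1424 + 838) - 672)*(-89))))) = 10981/(((287281 - 1*483542)/((((-1424 + 838) - 672)*(-89))))) = 10981/(((287281 - 483542)/(((-586 - 672)*(-89))))) = 10981/((-196261/((-1258*(-89))))) = 10981/((-196261/111962)) = 10981/((-196261*1/111962)) = 10981/(-196261/111962) = 10981*(-111962/196261) = -1229454722/196261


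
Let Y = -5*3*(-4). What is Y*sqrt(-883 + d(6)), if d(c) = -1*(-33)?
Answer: 300*I*sqrt(34) ≈ 1749.3*I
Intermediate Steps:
d(c) = 33
Y = 60 (Y = -15*(-4) = 60)
Y*sqrt(-883 + d(6)) = 60*sqrt(-883 + 33) = 60*sqrt(-850) = 60*(5*I*sqrt(34)) = 300*I*sqrt(34)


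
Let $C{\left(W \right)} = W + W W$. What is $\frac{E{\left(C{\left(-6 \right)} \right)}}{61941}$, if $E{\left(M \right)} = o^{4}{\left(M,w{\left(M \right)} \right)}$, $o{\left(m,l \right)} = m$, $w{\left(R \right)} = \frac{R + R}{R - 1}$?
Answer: $\frac{270000}{20647} \approx 13.077$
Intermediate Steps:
$w{\left(R \right)} = \frac{2 R}{-1 + R}$
$C{\left(W \right)} = W + W^{2}$
$E{\left(M \right)} = M^{4}$
$\frac{E{\left(C{\left(-6 \right)} \right)}}{61941} = \frac{\left(- 6 \left(1 - 6\right)\right)^{4}}{61941} = \left(\left(-6\right) \left(-5\right)\right)^{4} \cdot \frac{1}{61941} = 30^{4} \cdot \frac{1}{61941} = 810000 \cdot \frac{1}{61941} = \frac{270000}{20647}$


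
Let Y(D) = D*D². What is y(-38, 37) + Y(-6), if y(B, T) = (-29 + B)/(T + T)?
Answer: -16051/74 ≈ -216.91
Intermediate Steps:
y(B, T) = (-29 + B)/(2*T) (y(B, T) = (-29 + B)/((2*T)) = (-29 + B)*(1/(2*T)) = (-29 + B)/(2*T))
Y(D) = D³
y(-38, 37) + Y(-6) = (½)*(-29 - 38)/37 + (-6)³ = (½)*(1/37)*(-67) - 216 = -67/74 - 216 = -16051/74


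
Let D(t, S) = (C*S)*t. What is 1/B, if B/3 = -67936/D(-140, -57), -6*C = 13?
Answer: 8645/101904 ≈ 0.084835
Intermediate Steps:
C = -13/6 (C = -⅙*13 = -13/6 ≈ -2.1667)
D(t, S) = -13*S*t/6 (D(t, S) = (-13*S/6)*t = -13*S*t/6)
B = 101904/8645 (B = 3*(-67936/((-13/6*(-57)*(-140)))) = 3*(-67936/(-17290)) = 3*(-67936*(-1/17290)) = 3*(33968/8645) = 101904/8645 ≈ 11.788)
1/B = 1/(101904/8645) = 8645/101904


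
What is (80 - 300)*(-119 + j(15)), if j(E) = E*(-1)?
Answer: 29480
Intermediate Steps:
j(E) = -E
(80 - 300)*(-119 + j(15)) = (80 - 300)*(-119 - 1*15) = -220*(-119 - 15) = -220*(-134) = 29480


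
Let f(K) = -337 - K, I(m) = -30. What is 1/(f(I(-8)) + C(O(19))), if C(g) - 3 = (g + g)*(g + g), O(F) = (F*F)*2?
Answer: 1/2084832 ≈ 4.7965e-7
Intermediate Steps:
O(F) = 2*F² (O(F) = F²*2 = 2*F²)
C(g) = 3 + 4*g² (C(g) = 3 + (g + g)*(g + g) = 3 + (2*g)*(2*g) = 3 + 4*g²)
1/(f(I(-8)) + C(O(19))) = 1/((-337 - 1*(-30)) + (3 + 4*(2*19²)²)) = 1/((-337 + 30) + (3 + 4*(2*361)²)) = 1/(-307 + (3 + 4*722²)) = 1/(-307 + (3 + 4*521284)) = 1/(-307 + (3 + 2085136)) = 1/(-307 + 2085139) = 1/2084832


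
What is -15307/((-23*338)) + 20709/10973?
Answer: 328955477/85304102 ≈ 3.8563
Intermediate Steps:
-15307/((-23*338)) + 20709/10973 = -15307/(-7774) + 20709*(1/10973) = -15307*(-1/7774) + 20709/10973 = 15307/7774 + 20709/10973 = 328955477/85304102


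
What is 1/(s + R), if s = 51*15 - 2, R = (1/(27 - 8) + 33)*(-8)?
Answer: 19/9473 ≈ 0.0020057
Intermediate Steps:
R = -5024/19 (R = (1/19 + 33)*(-8) = (628/19)*(-8) = -5024/19 ≈ -264.42)
s = 763 (s = 765 - 2 = 763)
1/(s + R) = 1/(763 - 5024/19) = 1/(9473/19) = 19/9473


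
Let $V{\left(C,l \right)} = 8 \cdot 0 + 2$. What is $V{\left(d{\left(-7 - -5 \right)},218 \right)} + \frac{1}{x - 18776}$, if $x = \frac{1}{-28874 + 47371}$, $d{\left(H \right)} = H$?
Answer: $\frac{694580845}{347299671} \approx 1.9999$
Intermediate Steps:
$x = \frac{1}{18497} \approx 5.4063 \cdot 10^{-5}$
$V{\left(C,l \right)} = 2$ ($V{\left(C,l \right)} = 0 + 2 = 2$)
$V{\left(d{\left(-7 - -5 \right)},218 \right)} + \frac{1}{x - 18776} = 2 + \frac{1}{\frac{1}{18497} - 18776} = 2 + \frac{1}{- \frac{347299671}{18497}} = 2 - \frac{18497}{347299671} = \frac{694580845}{347299671}$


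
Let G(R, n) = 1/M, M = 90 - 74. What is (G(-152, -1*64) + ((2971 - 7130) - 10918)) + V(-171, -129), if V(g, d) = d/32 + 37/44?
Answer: -5308205/352 ≈ -15080.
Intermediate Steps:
V(g, d) = 37/44 + d/32 (V(g, d) = d*(1/32) + 37*(1/44) = d/32 + 37/44 = 37/44 + d/32)
M = 16
G(R, n) = 1/16
(G(-152, -1*64) + ((2971 - 7130) - 10918)) + V(-171, -129) = (1/16 + ((2971 - 7130) - 10918)) + (37/44 + (1/32)*(-129)) = (1/16 + (-4159 - 10918)) + (37/44 - 129/32) = (1/16 - 15077) - 1123/352 = -241231/16 - 1123/352 = -5308205/352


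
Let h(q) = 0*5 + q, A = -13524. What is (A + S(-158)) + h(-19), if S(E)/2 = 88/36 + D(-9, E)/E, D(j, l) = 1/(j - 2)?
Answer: -105881558/7821 ≈ -13538.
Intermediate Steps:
D(j, l) = 1/(-2 + j)
h(q) = q (h(q) = 0 + q = q)
S(E) = 44/9 - 2/(11*E) (S(E) = 2*(88/36 + 1/((-2 - 9)*E)) = 2*(88*(1/36) + 1/((-11)*E)) = 2*(22/9 - 1/(11*E)) = 44/9 - 2/(11*E))
(A + S(-158)) + h(-19) = (-13524 + (2/99)*(-9 + 242*(-158))/(-158)) - 19 = (-13524 + (2/99)*(-1/158)*(-9 - 38236)) - 19 = (-13524 + (2/99)*(-1/158)*(-38245)) - 19 = (-13524 + 38245/7821) - 19 = -105732959/7821 - 19 = -105881558/7821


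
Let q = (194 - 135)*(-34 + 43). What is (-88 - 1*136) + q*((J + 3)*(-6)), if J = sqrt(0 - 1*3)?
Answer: -9782 - 3186*I*sqrt(3) ≈ -9782.0 - 5518.3*I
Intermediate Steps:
J = I*sqrt(3) (J = sqrt(0 - 3) = sqrt(-3) = I*sqrt(3) ≈ 1.732*I)
q = 531 (q = 59*9 = 531)
(-88 - 1*136) + q*((J + 3)*(-6)) = (-88 - 1*136) + 531*((I*sqrt(3) + 3)*(-6)) = (-88 - 136) + 531*((3 + I*sqrt(3))*(-6)) = -224 + 531*(-18 - 6*I*sqrt(3)) = -224 + (-9558 - 3186*I*sqrt(3)) = -9782 - 3186*I*sqrt(3)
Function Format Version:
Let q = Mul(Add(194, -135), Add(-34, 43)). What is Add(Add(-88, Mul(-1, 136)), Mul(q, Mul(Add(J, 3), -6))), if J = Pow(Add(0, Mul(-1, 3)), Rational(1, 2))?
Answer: Add(-9782, Mul(-3186, I, Pow(3, Rational(1, 2)))) ≈ Add(-9782.0, Mul(-5518.3, I))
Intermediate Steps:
J = Mul(I, Pow(3, Rational(1, 2))) (J = Pow(Add(0, -3), Rational(1, 2)) = Pow(-3, Rational(1, 2)) = Mul(I, Pow(3, Rational(1, 2))) ≈ Mul(1.7320, I))
q = 531 (q = Mul(59, 9) = 531)
Add(Add(-88, Mul(-1, 136)), Mul(q, Mul(Add(J, 3), -6))) = Add(Add(-88, Mul(-1, 136)), Mul(531, Mul(Add(Mul(I, Pow(3, Rational(1, 2))), 3), -6))) = Add(Add(-88, -136), Mul(531, Mul(Add(3, Mul(I, Pow(3, Rational(1, 2)))), -6))) = Add(-224, Mul(531, Add(-18, Mul(-6, I, Pow(3, Rational(1, 2)))))) = Add(-224, Add(-9558, Mul(-3186, I, Pow(3, Rational(1, 2))))) = Add(-9782, Mul(-3186, I, Pow(3, Rational(1, 2))))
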